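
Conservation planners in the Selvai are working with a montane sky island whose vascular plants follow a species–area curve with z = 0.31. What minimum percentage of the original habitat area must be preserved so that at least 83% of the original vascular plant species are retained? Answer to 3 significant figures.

54.8%

Need (A_new/A_old)^0.31 = 0.83, so A_new/A_old = 0.83^(1/0.31) = 0.83^3.226
ln(A_new/A_old) = ln 0.83 / 0.31 = -0.1863 / 0.31 = -0.6011
A_new/A_old = e^-0.6011 ≈ 0.5482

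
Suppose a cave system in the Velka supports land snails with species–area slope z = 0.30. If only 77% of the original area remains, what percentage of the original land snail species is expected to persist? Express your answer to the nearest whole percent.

92%

S_new/S_old = (A_new/A_old)^z = 0.77^0.3
= exp(0.3 × ln 0.77) = exp(0.3 × -0.2614) = exp(-0.0784) ≈ 0.9246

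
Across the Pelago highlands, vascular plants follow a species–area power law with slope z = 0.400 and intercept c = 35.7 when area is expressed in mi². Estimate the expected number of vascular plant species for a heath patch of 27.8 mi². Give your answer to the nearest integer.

135

S = 35.7 × 27.8^0.4 = 35.7 × 3.781 ≈ 135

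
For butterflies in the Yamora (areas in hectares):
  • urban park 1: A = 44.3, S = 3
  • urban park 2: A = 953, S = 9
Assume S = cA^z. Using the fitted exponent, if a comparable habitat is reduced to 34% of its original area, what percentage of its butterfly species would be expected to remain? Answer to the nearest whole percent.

68%

z = ln(9/3) / ln(953/44.3) = 1.0986 / 3.0686 = 0.3580
S_new/S_old = (A_new/A_old)^z = 0.34^0.3580 = exp(0.3580 × -1.0788) = 0.6796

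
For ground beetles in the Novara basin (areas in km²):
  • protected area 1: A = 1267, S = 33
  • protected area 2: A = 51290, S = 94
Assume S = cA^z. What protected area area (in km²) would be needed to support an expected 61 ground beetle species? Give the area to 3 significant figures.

z = ln(94/33) / ln(51290/1267) = 1.0468 / 3.7008 = 0.2829
c = 33 / 1267^0.2829 = 33 / 7.544 = 4.374
A = (61/4.374)^(1/0.2829) ⇒ ln A = ln(13.95)/0.2829 = 9.3165
A = e^9.3165 ≈ 11120 km²

11100 km²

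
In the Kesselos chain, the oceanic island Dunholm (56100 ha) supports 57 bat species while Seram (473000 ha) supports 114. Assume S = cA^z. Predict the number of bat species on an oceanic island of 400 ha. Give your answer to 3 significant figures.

z = ln(114/57) / ln(473000/56100) = 0.6931 / 2.1320 = 0.3251
c = 57 / 56100^0.3251 = 57 / 34.99 = 1.629
S₃ = 1.629 × 400^0.3251 = 1.629 × 7.014 ≈ 11.43

11.4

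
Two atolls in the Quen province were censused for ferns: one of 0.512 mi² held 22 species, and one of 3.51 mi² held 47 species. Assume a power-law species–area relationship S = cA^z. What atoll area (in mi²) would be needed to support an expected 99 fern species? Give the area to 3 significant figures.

z = ln(47/22) / ln(3.51/0.512) = 0.7591 / 1.9250 = 0.3943
c = 22 / 0.512^0.3943 = 22 / 0.768 = 28.65
A = (99/28.65)^(1/0.3943) ⇒ ln A = ln(3.456)/0.3943 = 3.1448
A = e^3.1448 ≈ 23.22 mi²

23.2 mi²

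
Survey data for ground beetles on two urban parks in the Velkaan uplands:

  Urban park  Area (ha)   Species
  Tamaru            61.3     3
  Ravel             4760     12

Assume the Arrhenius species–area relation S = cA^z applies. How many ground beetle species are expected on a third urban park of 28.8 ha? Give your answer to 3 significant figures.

z = ln(12/3) / ln(4760/61.3) = 1.3863 / 4.3522 = 0.3185
c = 3 / 61.3^0.3185 = 3 / 3.71 = 0.8087
S₃ = 0.8087 × 28.8^0.3185 = 0.8087 × 2.916 ≈ 2.358

2.36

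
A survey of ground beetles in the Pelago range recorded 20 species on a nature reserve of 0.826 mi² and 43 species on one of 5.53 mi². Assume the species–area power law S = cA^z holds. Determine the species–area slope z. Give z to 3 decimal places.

Taking logs: ln S = ln c + z ln A, so z = (ln S₂ − ln S₁)/(ln A₂ − ln A₁).
z = ln(43/20) / ln(5.53/0.826) = ln(2.15) / ln(6.695) = 0.7655 / 1.9013 = 0.4026

0.403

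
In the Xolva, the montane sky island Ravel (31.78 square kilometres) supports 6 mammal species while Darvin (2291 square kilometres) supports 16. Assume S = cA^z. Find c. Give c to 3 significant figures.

2.71

z = ln(S₂/S₁) / ln(A₂/A₁) = ln(16/6) / ln(2291/31.78) = 0.9808 / 4.2779 = 0.2293
c = S₁ / A₁^z = 6 / 31.78^0.2293 = 6 / 2.21 = 2.715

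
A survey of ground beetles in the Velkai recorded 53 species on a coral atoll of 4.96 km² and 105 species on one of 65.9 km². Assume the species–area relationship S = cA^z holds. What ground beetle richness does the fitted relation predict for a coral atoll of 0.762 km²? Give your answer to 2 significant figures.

32

z = ln(105/53) / ln(65.9/4.96) = 0.6837 / 2.5867 = 0.2643
c = 53 / 4.96^0.2643 = 53 / 1.527 = 34.71
S₃ = 34.71 × 0.762^0.2643 = 34.71 × 0.9307 ≈ 32.3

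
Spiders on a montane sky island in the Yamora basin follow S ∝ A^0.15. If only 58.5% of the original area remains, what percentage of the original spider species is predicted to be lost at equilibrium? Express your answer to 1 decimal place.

S_new/S_old = (A_new/A_old)^z = 0.585^0.15
= exp(0.15 × ln 0.585) = exp(0.15 × -0.5361) = exp(-0.0804) ≈ 0.9227
Fraction lost = 1 − 0.9227 = 0.07727

7.7%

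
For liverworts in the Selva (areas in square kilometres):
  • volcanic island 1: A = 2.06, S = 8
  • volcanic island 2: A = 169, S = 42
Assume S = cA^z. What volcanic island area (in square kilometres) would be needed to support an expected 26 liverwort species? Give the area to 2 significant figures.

47 square kilometres

z = ln(42/8) / ln(169/2.06) = 1.6582 / 4.4072 = 0.3763
c = 8 / 2.06^0.3763 = 8 / 1.312 = 6.095
A = (26/6.095)^(1/0.3763) ⇒ ln A = ln(4.266)/0.3763 = 3.8553
A = e^3.8553 ≈ 47.24 square kilometres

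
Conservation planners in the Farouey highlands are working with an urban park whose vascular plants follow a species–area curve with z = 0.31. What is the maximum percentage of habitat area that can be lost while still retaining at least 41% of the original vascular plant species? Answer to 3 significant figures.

Need (A_new/A_old)^0.31 = 0.41, so A_new/A_old = 0.41^(1/0.31) = 0.41^3.226
ln(A_new/A_old) = ln 0.41 / 0.31 = -0.8916 / 0.31 = -2.8761
A_new/A_old = e^-2.8761 ≈ 0.05635
Fraction that can be lost = 1 − 0.05635 = 0.9436

94.4%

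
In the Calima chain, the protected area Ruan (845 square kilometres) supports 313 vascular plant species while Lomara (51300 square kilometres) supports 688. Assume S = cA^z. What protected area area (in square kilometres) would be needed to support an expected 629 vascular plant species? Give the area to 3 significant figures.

32100 square kilometres

z = ln(688/313) / ln(51300/845) = 0.7876 / 4.1061 = 0.1918
c = 313 / 845^0.1918 = 313 / 3.642 = 85.93
A = (629/85.93)^(1/0.1918) ⇒ ln A = ln(7.32)/0.1918 = 10.3780
A = e^10.3780 ≈ 32145 square kilometres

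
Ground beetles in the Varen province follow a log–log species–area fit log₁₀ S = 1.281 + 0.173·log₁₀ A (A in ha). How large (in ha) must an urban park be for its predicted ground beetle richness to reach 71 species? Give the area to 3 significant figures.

1980 ha

71 = 19.1 × A^0.173  ⇒  A^0.173 = 71/19.1 = 3.718
ln A = ln(3.718) / 0.173 = 1.3131 / 0.173 = 7.5900
A = e^7.5900 ≈ 1978 ha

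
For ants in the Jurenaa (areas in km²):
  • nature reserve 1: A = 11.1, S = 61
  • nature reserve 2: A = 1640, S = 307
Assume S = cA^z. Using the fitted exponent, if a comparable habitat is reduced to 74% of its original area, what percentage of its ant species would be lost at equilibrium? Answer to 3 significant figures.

9.28%

z = ln(307/61) / ln(1640/11.1) = 1.6160 / 4.9955 = 0.3235
S_new/S_old = (A_new/A_old)^z = 0.74^0.3235 = exp(0.3235 × -0.3011) = 0.9072
Fraction lost = 1 − 0.9072 = 0.09281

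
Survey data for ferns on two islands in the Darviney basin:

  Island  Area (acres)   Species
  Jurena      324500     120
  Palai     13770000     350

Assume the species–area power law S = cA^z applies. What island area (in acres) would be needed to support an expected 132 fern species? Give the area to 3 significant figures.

453000 acres

z = ln(350/120) / ln(13770000/324500) = 1.0704 / 3.7480 = 0.2856
c = 120 / 324500^0.2856 = 120 / 37.5 = 3.2
A = (132/3.2)^(1/0.2856) ⇒ ln A = ln(41.25)/0.2856 = 13.0238
A = e^13.0238 ≈ 453048 acres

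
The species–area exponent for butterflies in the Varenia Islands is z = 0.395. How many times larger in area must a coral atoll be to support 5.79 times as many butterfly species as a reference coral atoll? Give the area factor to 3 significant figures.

85.3

(A₂/A₁)^0.395 = 5.79, so A₂/A₁ = 5.79^(1/0.395) = 5.79^2.532
ln(A₂/A₁) = ln 5.79 / 0.395 = 1.7561 / 0.395 = 4.4459
A₂/A₁ = e^4.4459 ≈ 85.28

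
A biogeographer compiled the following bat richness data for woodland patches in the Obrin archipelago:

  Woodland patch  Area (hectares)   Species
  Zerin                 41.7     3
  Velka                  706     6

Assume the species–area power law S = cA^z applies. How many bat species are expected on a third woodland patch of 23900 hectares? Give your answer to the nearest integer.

z = ln(6/3) / ln(706/41.7) = 0.6931 / 2.8291 = 0.2450
c = 3 / 41.7^0.2450 = 3 / 2.494 = 1.203
S₃ = 1.203 × 23900^0.2450 = 1.203 × 11.82 ≈ 14.22

14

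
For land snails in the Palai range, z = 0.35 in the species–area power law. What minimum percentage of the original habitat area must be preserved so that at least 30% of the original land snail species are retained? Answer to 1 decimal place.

Need (A_new/A_old)^0.35 = 0.3, so A_new/A_old = 0.3^(1/0.35) = 0.3^2.857
ln(A_new/A_old) = ln 0.3 / 0.35 = -1.2040 / 0.35 = -3.4399
A_new/A_old = e^-3.4399 ≈ 0.03207

3.2%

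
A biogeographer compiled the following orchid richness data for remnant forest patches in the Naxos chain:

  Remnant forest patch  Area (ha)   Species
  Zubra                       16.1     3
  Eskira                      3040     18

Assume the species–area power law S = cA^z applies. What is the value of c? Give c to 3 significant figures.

1.16

z = ln(S₂/S₁) / ln(A₂/A₁) = ln(18/3) / ln(3040/16.1) = 1.7918 / 5.2408 = 0.3419
c = S₁ / A₁^z = 3 / 16.1^0.3419 = 3 / 2.586 = 1.16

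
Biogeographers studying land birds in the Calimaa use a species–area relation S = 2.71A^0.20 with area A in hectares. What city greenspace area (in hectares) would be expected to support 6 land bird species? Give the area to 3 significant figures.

53.2 hectares

6 = 2.71 × A^0.2  ⇒  A^0.2 = 6/2.71 = 2.214
ln A = ln(2.214) / 0.2 = 0.7948 / 0.2 = 3.9741
A = e^3.9741 ≈ 53.2 hectares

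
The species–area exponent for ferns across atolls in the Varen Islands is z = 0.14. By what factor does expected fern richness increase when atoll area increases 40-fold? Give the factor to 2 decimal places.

S₂/S₁ = (A₂/A₁)^z = 40^0.14
ln(S₂/S₁) = 0.14 × ln 40 = 0.14 × 3.6889 = 0.5164
S₂/S₁ = e^0.5164 ≈ 1.676

1.68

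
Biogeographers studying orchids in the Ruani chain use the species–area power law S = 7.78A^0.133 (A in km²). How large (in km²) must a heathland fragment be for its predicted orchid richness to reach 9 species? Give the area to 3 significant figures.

2.99 km²

9 = 7.78 × A^0.133  ⇒  A^0.133 = 9/7.78 = 1.157
ln A = ln(1.157) / 0.133 = 0.1457 / 0.133 = 1.0952
A = e^1.0952 ≈ 2.99 km²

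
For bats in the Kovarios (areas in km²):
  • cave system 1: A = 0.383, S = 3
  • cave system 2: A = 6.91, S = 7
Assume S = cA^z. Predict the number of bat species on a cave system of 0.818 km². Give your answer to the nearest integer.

z = ln(7/3) / ln(6.91/0.383) = 0.8473 / 2.8927 = 0.2929
c = 3 / 0.383^0.2929 = 3 / 0.7549 = 3.974
S₃ = 3.974 × 0.818^0.2929 = 3.974 × 0.9429 ≈ 3.747

4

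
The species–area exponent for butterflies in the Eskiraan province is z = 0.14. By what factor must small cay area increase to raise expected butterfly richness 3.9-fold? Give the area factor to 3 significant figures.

16700

(A₂/A₁)^0.14 = 3.9, so A₂/A₁ = 3.9^(1/0.14) = 3.9^7.143
ln(A₂/A₁) = ln 3.9 / 0.14 = 1.3610 / 0.14 = 9.7213
A₂/A₁ = e^9.7213 ≈ 16668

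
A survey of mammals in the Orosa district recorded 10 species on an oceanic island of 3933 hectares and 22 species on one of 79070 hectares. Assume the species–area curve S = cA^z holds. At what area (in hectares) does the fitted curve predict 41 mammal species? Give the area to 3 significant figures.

845000 hectares

z = ln(22/10) / ln(79070/3933) = 0.7885 / 3.0009 = 0.2627
c = 10 / 3933^0.2627 = 10 / 8.8 = 1.136
A = (41/1.136)^(1/0.2627) ⇒ ln A = ln(36.08)/0.2627 = 13.6475
A = e^13.6475 ≈ 845333 hectares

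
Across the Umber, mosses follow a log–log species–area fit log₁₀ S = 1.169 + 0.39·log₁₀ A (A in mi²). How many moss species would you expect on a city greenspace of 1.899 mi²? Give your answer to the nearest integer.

S = 14.76 × 1.899^0.39
ln S = ln 14.76 + 0.39 × ln 1.899 = 2.6917 + 0.39 × 0.6413 = 2.9418
S = e^2.9418 ≈ 18.95

19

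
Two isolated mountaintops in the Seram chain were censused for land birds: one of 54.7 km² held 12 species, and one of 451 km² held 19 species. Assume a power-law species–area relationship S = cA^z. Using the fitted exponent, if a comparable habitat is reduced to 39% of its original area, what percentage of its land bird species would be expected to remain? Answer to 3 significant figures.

z = ln(19/12) / ln(451/54.7) = 0.4595 / 2.1096 = 0.2178
S_new/S_old = (A_new/A_old)^z = 0.39^0.2178 = exp(0.2178 × -0.9416) = 0.8146

81.5%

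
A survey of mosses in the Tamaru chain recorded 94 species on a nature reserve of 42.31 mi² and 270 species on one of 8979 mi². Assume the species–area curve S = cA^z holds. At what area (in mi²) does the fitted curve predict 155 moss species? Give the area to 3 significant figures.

z = ln(270/94) / ln(8979/42.31) = 1.0551 / 5.3576 = 0.1969
c = 94 / 42.31^0.1969 = 94 / 2.091 = 44.96
A = (155/44.96)^(1/0.1969) ⇒ ln A = ln(3.448)/0.1969 = 6.2845
A = e^6.2845 ≈ 536.2 mi²

536 mi²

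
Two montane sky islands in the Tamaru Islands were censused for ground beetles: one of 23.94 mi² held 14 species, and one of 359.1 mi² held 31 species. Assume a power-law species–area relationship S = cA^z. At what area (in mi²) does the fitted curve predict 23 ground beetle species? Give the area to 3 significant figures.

130 mi²

z = ln(31/14) / ln(359.1/23.94) = 0.7949 / 2.7081 = 0.2935
c = 14 / 23.94^0.2935 = 14 / 2.54 = 5.512
A = (23/5.512)^(1/0.2935) ⇒ ln A = ln(4.173)/0.2935 = 4.8667
A = e^4.8667 ≈ 129.9 mi²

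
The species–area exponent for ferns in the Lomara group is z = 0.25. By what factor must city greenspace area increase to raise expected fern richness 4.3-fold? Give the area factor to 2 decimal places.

341.88

(A₂/A₁)^0.25 = 4.3, so A₂/A₁ = 4.3^(1/0.25) = 4.3^4
ln(A₂/A₁) = ln 4.3 / 0.25 = 1.4586 / 0.25 = 5.8345
A₂/A₁ = e^5.8345 ≈ 341.9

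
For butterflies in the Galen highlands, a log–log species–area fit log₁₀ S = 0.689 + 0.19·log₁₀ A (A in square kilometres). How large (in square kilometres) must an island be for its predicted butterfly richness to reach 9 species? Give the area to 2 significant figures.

25 square kilometres

9 = 4.887 × A^0.19  ⇒  A^0.19 = 9/4.887 = 1.842
ln A = ln(1.842) / 0.19 = 0.6107 / 0.19 = 3.2144
A = e^3.2144 ≈ 24.89 square kilometres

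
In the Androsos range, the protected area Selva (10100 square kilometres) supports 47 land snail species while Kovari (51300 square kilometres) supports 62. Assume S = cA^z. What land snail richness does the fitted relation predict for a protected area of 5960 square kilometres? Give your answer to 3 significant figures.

z = ln(62/47) / ln(51300/10100) = 0.2770 / 1.6252 = 0.1704
c = 47 / 10100^0.1704 = 47 / 4.814 = 9.764
S₃ = 9.764 × 5960^0.1704 = 9.764 × 4.4 ≈ 42.96

43.0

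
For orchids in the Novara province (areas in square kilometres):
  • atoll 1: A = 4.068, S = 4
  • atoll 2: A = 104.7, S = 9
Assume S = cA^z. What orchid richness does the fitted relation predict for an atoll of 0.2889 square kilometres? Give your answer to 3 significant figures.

z = ln(9/4) / ln(104.7/4.068) = 0.8109 / 3.2479 = 0.2497
c = 4 / 4.068^0.2497 = 4 / 1.42 = 2.818
S₃ = 2.818 × 0.2889^0.2497 = 2.818 × 0.7334 ≈ 2.067

2.07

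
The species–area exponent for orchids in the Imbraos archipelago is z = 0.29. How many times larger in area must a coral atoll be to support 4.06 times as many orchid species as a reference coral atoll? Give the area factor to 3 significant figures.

125

(A₂/A₁)^0.29 = 4.06, so A₂/A₁ = 4.06^(1/0.29) = 4.06^3.448
ln(A₂/A₁) = ln 4.06 / 0.29 = 1.4012 / 0.29 = 4.8317
A₂/A₁ = e^4.8317 ≈ 125.4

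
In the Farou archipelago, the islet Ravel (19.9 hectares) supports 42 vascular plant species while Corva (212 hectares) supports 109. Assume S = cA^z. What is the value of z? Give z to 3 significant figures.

0.403

Taking logs: ln S = ln c + z ln A, so z = (ln S₂ − ln S₁)/(ln A₂ − ln A₁).
z = ln(109/42) / ln(212/19.9) = ln(2.595) / ln(10.65) = 0.9537 / 2.3659 = 0.4031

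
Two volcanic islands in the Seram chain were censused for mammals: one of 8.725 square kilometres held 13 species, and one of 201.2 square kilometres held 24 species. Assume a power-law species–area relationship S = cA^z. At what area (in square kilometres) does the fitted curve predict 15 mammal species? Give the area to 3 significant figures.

z = ln(24/13) / ln(201.2/8.725) = 0.6131 / 3.1381 = 0.1954
c = 13 / 8.725^0.1954 = 13 / 1.527 = 8.514
A = (15/8.514)^(1/0.1954) ⇒ ln A = ln(1.762)/0.1954 = 2.8986
A = e^2.8986 ≈ 18.15 square kilometres

18.1 square kilometres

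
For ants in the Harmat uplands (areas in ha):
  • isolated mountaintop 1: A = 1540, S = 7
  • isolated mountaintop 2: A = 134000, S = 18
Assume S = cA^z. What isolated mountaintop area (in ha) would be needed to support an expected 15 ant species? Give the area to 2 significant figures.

z = ln(18/7) / ln(134000/1540) = 0.9445 / 4.4661 = 0.2115
c = 7 / 1540^0.2115 = 7 / 4.722 = 1.483
A = (15/1.483)^(1/0.2115) ⇒ ln A = ln(10.12)/0.2115 = 10.9435
A = e^10.9435 ≈ 56582 ha

57000 ha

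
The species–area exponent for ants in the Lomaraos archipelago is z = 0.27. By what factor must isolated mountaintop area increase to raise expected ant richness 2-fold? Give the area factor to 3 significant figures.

(A₂/A₁)^0.27 = 2, so A₂/A₁ = 2^(1/0.27) = 2^3.704
ln(A₂/A₁) = ln 2 / 0.27 = 0.6931 / 0.27 = 2.5672
A₂/A₁ = e^2.5672 ≈ 13.03

13.0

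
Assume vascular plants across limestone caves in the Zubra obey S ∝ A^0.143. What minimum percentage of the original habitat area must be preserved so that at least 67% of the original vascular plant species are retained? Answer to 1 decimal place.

6.1%

Need (A_new/A_old)^0.143 = 0.67, so A_new/A_old = 0.67^(1/0.143) = 0.67^6.993
ln(A_new/A_old) = ln 0.67 / 0.143 = -0.4005 / 0.143 = -2.8005
A_new/A_old = e^-2.8005 ≈ 0.06078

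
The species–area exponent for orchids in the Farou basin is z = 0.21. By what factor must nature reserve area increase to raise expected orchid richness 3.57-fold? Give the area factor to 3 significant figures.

428

(A₂/A₁)^0.21 = 3.57, so A₂/A₁ = 3.57^(1/0.21) = 3.57^4.762
ln(A₂/A₁) = ln 3.57 / 0.21 = 1.2726 / 0.21 = 6.0598
A₂/A₁ = e^6.0598 ≈ 428.3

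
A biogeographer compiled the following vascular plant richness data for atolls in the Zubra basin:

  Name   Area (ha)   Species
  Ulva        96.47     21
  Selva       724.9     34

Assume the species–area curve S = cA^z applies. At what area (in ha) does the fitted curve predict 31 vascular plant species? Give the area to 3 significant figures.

z = ln(34/21) / ln(724.9/96.47) = 0.4818 / 2.0168 = 0.2389
c = 21 / 96.47^0.2389 = 21 / 2.979 = 7.049
A = (31/7.049)^(1/0.2389) ⇒ ln A = ln(4.398)/0.2389 = 6.1994
A = e^6.1994 ≈ 492.4 ha

492 ha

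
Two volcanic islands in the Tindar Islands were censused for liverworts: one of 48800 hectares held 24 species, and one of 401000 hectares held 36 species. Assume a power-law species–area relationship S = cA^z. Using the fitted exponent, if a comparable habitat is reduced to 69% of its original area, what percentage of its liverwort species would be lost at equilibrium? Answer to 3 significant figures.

z = ln(36/24) / ln(401000/48800) = 0.4055 / 2.1062 = 0.1925
S_new/S_old = (A_new/A_old)^z = 0.69^0.1925 = exp(0.1925 × -0.3711) = 0.9311
Fraction lost = 1 − 0.9311 = 0.06894

6.89%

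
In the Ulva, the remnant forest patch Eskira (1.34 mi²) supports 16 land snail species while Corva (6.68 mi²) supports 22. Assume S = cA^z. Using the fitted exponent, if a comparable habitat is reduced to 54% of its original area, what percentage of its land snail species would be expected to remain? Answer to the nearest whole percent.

89%

z = ln(22/16) / ln(6.68/1.34) = 0.3185 / 1.6064 = 0.1982
S_new/S_old = (A_new/A_old)^z = 0.54^0.1982 = exp(0.1982 × -0.6162) = 0.885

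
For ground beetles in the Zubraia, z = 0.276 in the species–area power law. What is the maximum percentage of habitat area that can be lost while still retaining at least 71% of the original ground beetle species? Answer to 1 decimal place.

71.1%

Need (A_new/A_old)^0.276 = 0.71, so A_new/A_old = 0.71^(1/0.276) = 0.71^3.623
ln(A_new/A_old) = ln 0.71 / 0.276 = -0.3425 / 0.276 = -1.2409
A_new/A_old = e^-1.2409 ≈ 0.2891
Fraction that can be lost = 1 − 0.2891 = 0.7109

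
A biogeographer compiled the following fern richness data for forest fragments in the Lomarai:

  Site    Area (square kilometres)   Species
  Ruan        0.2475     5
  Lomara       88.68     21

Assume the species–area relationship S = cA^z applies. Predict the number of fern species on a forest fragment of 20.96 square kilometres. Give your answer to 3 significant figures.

14.8

z = ln(21/5) / ln(88.68/0.2475) = 1.4351 / 5.8814 = 0.2440
c = 5 / 0.2475^0.2440 = 5 / 0.7113 = 7.03
S₃ = 7.03 × 20.96^0.2440 = 7.03 × 2.101 ≈ 14.77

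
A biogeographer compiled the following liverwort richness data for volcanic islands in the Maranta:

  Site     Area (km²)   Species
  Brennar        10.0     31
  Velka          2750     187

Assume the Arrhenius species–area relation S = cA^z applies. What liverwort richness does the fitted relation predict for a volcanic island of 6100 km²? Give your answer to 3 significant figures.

241

z = ln(187/31) / ln(2750/10) = 1.7971 / 5.6168 = 0.3200
c = 31 / 10^0.3200 = 31 / 2.089 = 14.84
S₃ = 14.84 × 6100^0.3200 = 14.84 × 16.26 ≈ 241.3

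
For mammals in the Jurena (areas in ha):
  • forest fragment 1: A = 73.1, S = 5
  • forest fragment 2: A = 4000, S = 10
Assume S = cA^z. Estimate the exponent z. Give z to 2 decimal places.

Taking logs: ln S = ln c + z ln A, so z = (ln S₂ − ln S₁)/(ln A₂ − ln A₁).
z = ln(10/5) / ln(4000/73.1) = ln(2) / ln(54.72) = 0.6931 / 4.0022 = 0.1732

0.17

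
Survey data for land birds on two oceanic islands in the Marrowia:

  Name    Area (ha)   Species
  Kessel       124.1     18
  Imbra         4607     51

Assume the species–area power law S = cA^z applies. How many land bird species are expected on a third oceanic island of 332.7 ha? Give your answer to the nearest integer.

z = ln(51/18) / ln(4607/124.1) = 1.0415 / 3.6142 = 0.2882
c = 18 / 124.1^0.2882 = 18 / 4.012 = 4.487
S₃ = 4.487 × 332.7^0.2882 = 4.487 × 5.33 ≈ 23.92

24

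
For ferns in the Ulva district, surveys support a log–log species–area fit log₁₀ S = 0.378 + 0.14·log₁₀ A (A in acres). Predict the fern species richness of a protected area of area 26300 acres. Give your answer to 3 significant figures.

S = 2.388 × 26300^0.14 = 2.388 × 4.157 ≈ 9.926

9.93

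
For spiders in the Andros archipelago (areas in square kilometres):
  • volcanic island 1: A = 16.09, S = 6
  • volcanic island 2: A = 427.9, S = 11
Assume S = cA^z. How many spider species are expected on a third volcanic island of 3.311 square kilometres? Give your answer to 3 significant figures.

z = ln(11/6) / ln(427.9/16.09) = 0.6061 / 3.2807 = 0.1848
c = 6 / 16.09^0.1848 = 6 / 1.671 = 3.591
S₃ = 3.591 × 3.311^0.1848 = 3.591 × 1.248 ≈ 4.48

4.48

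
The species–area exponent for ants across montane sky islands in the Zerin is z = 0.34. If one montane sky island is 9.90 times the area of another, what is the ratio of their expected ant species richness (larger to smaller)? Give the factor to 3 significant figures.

2.18

S₂/S₁ = (A₂/A₁)^z = 9.9^0.34
ln(S₂/S₁) = 0.34 × ln 9.9 = 0.34 × 2.2925 = 0.7795
S₂/S₁ = e^0.7795 ≈ 2.18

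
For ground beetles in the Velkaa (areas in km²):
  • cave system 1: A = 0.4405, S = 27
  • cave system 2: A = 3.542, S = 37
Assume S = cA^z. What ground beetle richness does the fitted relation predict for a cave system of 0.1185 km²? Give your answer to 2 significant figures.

z = ln(37/27) / ln(3.542/0.4405) = 0.3151 / 2.0845 = 0.1512
c = 27 / 0.4405^0.1512 = 27 / 0.8834 = 30.56
S₃ = 30.56 × 0.1185^0.1512 = 30.56 × 0.7244 ≈ 22.14

22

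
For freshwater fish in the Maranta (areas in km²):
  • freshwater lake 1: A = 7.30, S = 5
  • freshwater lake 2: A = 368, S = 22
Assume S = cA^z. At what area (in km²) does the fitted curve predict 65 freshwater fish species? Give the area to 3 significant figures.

z = ln(22/5) / ln(368/7.3) = 1.4816 / 3.9202 = 0.3779
c = 5 / 7.3^0.3779 = 5 / 2.12 = 2.359
A = (65/2.359)^(1/0.3779) ⇒ ln A = ln(27.56)/0.3779 = 8.7745
A = e^8.7745 ≈ 6467 km²

6470 km²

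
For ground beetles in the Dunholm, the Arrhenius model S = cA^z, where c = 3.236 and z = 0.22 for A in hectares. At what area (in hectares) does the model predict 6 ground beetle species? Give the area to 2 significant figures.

17 hectares

6 = 3.236 × A^0.22  ⇒  A^0.22 = 6/3.236 = 1.854
ln A = ln(1.854) / 0.22 = 0.6174 / 0.22 = 2.8065
A = e^2.8065 ≈ 16.55 hectares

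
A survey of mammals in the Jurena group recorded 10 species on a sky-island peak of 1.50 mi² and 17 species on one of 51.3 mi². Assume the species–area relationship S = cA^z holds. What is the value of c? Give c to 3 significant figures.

9.41

z = ln(S₂/S₁) / ln(A₂/A₁) = ln(17/10) / ln(51.3/1.5) = 0.5306 / 3.5322 = 0.1502
c = S₁ / A₁^z = 10 / 1.5^0.1502 = 10 / 1.063 = 9.409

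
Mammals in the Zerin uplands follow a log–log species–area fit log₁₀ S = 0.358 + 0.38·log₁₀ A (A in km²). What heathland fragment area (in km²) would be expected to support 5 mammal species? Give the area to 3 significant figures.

7.89 km²

5 = 2.28 × A^0.38  ⇒  A^0.38 = 5/2.28 = 2.193
ln A = ln(2.193) / 0.38 = 0.7851 / 0.38 = 2.0661
A = e^2.0661 ≈ 7.894 km²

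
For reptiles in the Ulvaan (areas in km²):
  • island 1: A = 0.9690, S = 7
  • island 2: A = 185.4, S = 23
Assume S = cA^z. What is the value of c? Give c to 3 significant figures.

7.05

z = ln(S₂/S₁) / ln(A₂/A₁) = ln(23/7) / ln(185.4/0.969) = 1.1896 / 5.2540 = 0.2264
c = S₁ / A₁^z = 7 / 0.969^0.2264 = 7 / 0.9929 = 7.05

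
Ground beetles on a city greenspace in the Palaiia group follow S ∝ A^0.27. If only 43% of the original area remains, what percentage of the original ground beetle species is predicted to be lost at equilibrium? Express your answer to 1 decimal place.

20.4%

S_new/S_old = (A_new/A_old)^z = 0.43^0.27
= exp(0.27 × ln 0.43) = exp(0.27 × -0.8440) = exp(-0.2279) ≈ 0.7962
Fraction lost = 1 − 0.7962 = 0.2038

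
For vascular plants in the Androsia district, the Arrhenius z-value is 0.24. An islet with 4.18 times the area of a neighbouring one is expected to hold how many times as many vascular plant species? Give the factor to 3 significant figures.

1.41

S₂/S₁ = (A₂/A₁)^z = 4.18^0.24
ln(S₂/S₁) = 0.24 × ln 4.18 = 0.24 × 1.4303 = 0.3433
S₂/S₁ = e^0.3433 ≈ 1.41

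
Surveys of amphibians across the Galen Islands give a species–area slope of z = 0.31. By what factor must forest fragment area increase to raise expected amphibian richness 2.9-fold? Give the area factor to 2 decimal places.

31.02

(A₂/A₁)^0.31 = 2.9, so A₂/A₁ = 2.9^(1/0.31) = 2.9^3.226
ln(A₂/A₁) = ln 2.9 / 0.31 = 1.0647 / 0.31 = 3.4346
A₂/A₁ = e^3.4346 ≈ 31.02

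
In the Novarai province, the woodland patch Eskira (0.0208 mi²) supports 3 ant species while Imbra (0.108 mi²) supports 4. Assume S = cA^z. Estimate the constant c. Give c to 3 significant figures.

5.90

z = ln(S₂/S₁) / ln(A₂/A₁) = ln(4/3) / ln(0.108/0.0208) = 0.2877 / 1.6472 = 0.1747
c = S₁ / A₁^z = 3 / 0.0208^0.1747 = 3 / 0.5084 = 5.9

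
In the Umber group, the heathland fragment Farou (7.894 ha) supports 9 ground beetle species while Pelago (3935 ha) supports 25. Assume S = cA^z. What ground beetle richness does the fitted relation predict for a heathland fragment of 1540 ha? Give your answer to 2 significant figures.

21

z = ln(25/9) / ln(3935/7.894) = 1.0217 / 6.2116 = 0.1645
c = 9 / 7.894^0.1645 = 9 / 1.405 = 6.407
S₃ = 6.407 × 1540^0.1645 = 6.407 × 3.344 ≈ 21.43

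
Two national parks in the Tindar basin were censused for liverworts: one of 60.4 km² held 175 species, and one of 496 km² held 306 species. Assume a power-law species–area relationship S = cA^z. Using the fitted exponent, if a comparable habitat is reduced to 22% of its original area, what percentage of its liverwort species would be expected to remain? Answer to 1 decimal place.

66.9%

z = ln(306/175) / ln(496/60.4) = 0.5588 / 2.1056 = 0.2654
S_new/S_old = (A_new/A_old)^z = 0.22^0.2654 = exp(0.2654 × -1.5141) = 0.6691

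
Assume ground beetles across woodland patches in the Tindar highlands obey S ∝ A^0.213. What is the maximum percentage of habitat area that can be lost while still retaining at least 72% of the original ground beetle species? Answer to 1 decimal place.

78.6%

Need (A_new/A_old)^0.213 = 0.72, so A_new/A_old = 0.72^(1/0.213) = 0.72^4.695
ln(A_new/A_old) = ln 0.72 / 0.213 = -0.3285 / 0.213 = -1.5423
A_new/A_old = e^-1.5423 ≈ 0.2139
Fraction that can be lost = 1 − 0.2139 = 0.7861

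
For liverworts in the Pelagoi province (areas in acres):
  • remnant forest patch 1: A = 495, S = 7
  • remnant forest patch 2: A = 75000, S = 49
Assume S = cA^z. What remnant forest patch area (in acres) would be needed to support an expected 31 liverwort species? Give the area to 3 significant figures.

z = ln(49/7) / ln(75000/495) = 1.9459 / 5.0207 = 0.3876
c = 7 / 495^0.3876 = 7 / 11.08 = 0.632
A = (31/0.632)^(1/0.3876) ⇒ ln A = ln(49.05)/0.3876 = 10.0440
A = e^10.0440 ≈ 23017 acres

23000 acres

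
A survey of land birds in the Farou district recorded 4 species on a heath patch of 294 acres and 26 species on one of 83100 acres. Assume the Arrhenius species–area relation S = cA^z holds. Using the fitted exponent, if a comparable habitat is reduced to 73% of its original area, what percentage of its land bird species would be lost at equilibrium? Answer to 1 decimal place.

z = ln(26/4) / ln(83100/294) = 1.8718 / 5.6442 = 0.3316
S_new/S_old = (A_new/A_old)^z = 0.73^0.3316 = exp(0.3316 × -0.3147) = 0.9009
Fraction lost = 1 − 0.9009 = 0.09911

9.9%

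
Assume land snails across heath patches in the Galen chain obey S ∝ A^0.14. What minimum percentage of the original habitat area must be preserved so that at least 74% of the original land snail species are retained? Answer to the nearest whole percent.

Need (A_new/A_old)^0.14 = 0.74, so A_new/A_old = 0.74^(1/0.14) = 0.74^7.143
ln(A_new/A_old) = ln 0.74 / 0.14 = -0.3011 / 0.14 = -2.1508
A_new/A_old = e^-2.1508 ≈ 0.1164

12%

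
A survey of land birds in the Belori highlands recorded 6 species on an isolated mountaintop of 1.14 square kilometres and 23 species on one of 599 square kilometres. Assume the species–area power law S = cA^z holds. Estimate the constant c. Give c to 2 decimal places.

5.83

z = ln(S₂/S₁) / ln(A₂/A₁) = ln(23/6) / ln(599/1.14) = 1.3437 / 6.2642 = 0.2145
c = S₁ / A₁^z = 6 / 1.14^0.2145 = 6 / 1.029 = 5.834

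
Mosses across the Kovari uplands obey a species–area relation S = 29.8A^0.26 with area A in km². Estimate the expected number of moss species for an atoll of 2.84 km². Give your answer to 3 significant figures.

39.1

S = 29.8 × 2.84^0.26
ln S = ln 29.8 + 0.26 × ln 2.84 = 3.3945 + 0.26 × 1.0438 = 3.6659
S = e^3.6659 ≈ 39.09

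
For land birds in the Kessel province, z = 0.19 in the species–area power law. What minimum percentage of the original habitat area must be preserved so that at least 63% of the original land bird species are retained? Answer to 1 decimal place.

8.8%

Need (A_new/A_old)^0.19 = 0.63, so A_new/A_old = 0.63^(1/0.19) = 0.63^5.263
ln(A_new/A_old) = ln 0.63 / 0.19 = -0.4620 / 0.19 = -2.4318
A_new/A_old = e^-2.4318 ≈ 0.08788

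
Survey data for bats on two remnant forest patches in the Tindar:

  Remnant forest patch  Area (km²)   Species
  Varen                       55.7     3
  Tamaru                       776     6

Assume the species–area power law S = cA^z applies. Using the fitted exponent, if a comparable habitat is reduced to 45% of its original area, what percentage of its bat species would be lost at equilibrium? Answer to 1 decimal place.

19.0%

z = ln(6/3) / ln(776/55.7) = 0.6931 / 2.6342 = 0.2631
S_new/S_old = (A_new/A_old)^z = 0.45^0.2631 = exp(0.2631 × -0.7985) = 0.8105
Fraction lost = 1 − 0.8105 = 0.1895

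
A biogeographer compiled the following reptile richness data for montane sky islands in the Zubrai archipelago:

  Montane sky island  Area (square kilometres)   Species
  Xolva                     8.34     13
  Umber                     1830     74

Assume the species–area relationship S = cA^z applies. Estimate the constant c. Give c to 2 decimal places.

z = ln(S₂/S₁) / ln(A₂/A₁) = ln(74/13) / ln(1830/8.34) = 1.7391 / 5.3910 = 0.3226
c = S₁ / A₁^z = 13 / 8.34^0.3226 = 13 / 1.982 = 6.558

6.56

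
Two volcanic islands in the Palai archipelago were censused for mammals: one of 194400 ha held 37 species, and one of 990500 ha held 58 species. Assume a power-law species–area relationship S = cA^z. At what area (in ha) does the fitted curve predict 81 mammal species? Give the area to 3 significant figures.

z = ln(58/37) / ln(990500/194400) = 0.4495 / 1.6283 = 0.2761
c = 37 / 194400^0.2761 = 37 / 28.84 = 1.283
A = (81/1.283)^(1/0.2761) ⇒ ln A = ln(63.15)/0.2761 = 15.0158
A = e^15.0158 ≈ 3321140 ha

3320000 ha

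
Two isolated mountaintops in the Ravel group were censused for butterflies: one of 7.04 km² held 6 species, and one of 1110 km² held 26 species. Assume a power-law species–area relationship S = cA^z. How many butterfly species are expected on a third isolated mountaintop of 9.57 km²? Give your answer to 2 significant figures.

6.6

z = ln(26/6) / ln(1110/7.04) = 1.4663 / 5.0605 = 0.2898
c = 6 / 7.04^0.2898 = 6 / 1.76 = 3.408
S₃ = 3.408 × 9.57^0.2898 = 3.408 × 1.924 ≈ 6.558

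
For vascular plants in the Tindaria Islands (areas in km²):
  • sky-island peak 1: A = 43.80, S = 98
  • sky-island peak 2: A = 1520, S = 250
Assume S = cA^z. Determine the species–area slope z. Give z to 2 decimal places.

0.26

Taking logs: ln S = ln c + z ln A, so z = (ln S₂ − ln S₁)/(ln A₂ − ln A₁).
z = ln(250/98) / ln(1520/43.8) = ln(2.551) / ln(34.7) = 0.9365 / 3.5468 = 0.2640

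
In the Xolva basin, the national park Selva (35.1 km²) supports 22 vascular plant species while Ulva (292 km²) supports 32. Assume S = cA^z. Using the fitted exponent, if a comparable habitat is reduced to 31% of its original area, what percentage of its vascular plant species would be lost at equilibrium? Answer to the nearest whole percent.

19%

z = ln(32/22) / ln(292/35.1) = 0.3747 / 2.1186 = 0.1769
S_new/S_old = (A_new/A_old)^z = 0.31^0.1769 = exp(0.1769 × -1.1712) = 0.8129
Fraction lost = 1 − 0.8129 = 0.1871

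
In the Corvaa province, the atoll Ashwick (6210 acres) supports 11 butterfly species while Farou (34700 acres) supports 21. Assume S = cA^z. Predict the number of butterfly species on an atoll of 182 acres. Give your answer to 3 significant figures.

z = ln(21/11) / ln(34700/6210) = 0.6466 / 1.7206 = 0.3758
c = 11 / 6210^0.3758 = 11 / 26.64 = 0.4129
S₃ = 0.4129 × 182^0.3758 = 0.4129 × 7.069 ≈ 2.919

2.92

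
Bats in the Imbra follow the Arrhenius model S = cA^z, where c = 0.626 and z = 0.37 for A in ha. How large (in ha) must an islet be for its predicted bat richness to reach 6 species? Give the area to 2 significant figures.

6 = 0.626 × A^0.37  ⇒  A^0.37 = 6/0.626 = 9.585
ln A = ln(9.585) / 0.37 = 2.2602 / 0.37 = 6.1086
A = e^6.1086 ≈ 449.7 ha

450 ha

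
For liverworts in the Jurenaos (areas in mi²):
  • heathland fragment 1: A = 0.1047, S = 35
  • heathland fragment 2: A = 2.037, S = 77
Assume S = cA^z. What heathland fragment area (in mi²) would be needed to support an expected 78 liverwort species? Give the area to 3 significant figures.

2.14 mi²

z = ln(77/35) / ln(2.037/0.1047) = 0.7885 / 2.9681 = 0.2656
c = 35 / 0.1047^0.2656 = 35 / 0.5491 = 63.74
A = (78/63.74)^(1/0.2656) ⇒ ln A = ln(1.224)/0.2656 = 0.7601
A = e^0.7601 ≈ 2.138 mi²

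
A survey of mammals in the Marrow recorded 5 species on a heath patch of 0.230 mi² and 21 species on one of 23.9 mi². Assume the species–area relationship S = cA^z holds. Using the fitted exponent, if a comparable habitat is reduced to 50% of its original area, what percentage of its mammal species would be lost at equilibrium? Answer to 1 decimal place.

19.3%

z = ln(21/5) / ln(23.9/0.23) = 1.4351 / 4.6436 = 0.3090
S_new/S_old = (A_new/A_old)^z = 0.5^0.3090 = exp(0.3090 × -0.6931) = 0.8072
Fraction lost = 1 − 0.8072 = 0.1928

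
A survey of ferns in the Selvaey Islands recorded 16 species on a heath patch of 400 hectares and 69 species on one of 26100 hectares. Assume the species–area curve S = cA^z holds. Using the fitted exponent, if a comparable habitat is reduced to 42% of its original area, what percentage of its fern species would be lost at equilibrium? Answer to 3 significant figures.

z = ln(69/16) / ln(26100/400) = 1.4615 / 4.1782 = 0.3498
S_new/S_old = (A_new/A_old)^z = 0.42^0.3498 = exp(0.3498 × -0.8675) = 0.7383
Fraction lost = 1 − 0.7383 = 0.2617

26.2%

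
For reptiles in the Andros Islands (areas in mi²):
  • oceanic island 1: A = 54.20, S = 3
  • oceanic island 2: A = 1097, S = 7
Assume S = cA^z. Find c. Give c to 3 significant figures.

z = ln(S₂/S₁) / ln(A₂/A₁) = ln(7/3) / ln(1097/54.2) = 0.8473 / 3.0077 = 0.2817
c = S₁ / A₁^z = 3 / 54.2^0.2817 = 3 / 3.08 = 0.9742

0.974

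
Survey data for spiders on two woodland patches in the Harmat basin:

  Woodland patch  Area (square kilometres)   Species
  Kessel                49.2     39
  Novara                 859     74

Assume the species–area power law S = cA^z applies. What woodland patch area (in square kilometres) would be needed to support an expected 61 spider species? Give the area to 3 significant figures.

363 square kilometres

z = ln(74/39) / ln(859/49.2) = 0.6405 / 2.8599 = 0.2240
c = 39 / 49.2^0.2240 = 39 / 2.393 = 16.3
A = (61/16.3)^(1/0.2240) ⇒ ln A = ln(3.743)/0.2240 = 5.8932
A = e^5.8932 ≈ 362.5 square kilometres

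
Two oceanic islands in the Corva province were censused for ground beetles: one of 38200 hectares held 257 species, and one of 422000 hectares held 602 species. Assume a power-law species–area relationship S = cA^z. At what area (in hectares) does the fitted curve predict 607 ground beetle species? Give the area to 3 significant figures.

z = ln(602/257) / ln(422000/38200) = 0.8512 / 2.4022 = 0.3543
c = 257 / 38200^0.3543 = 257 / 42.03 = 6.114
A = (607/6.114)^(1/0.3543) ⇒ ln A = ln(99.28)/0.3543 = 12.9761
A = e^12.9761 ≈ 431967 hectares

432000 hectares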